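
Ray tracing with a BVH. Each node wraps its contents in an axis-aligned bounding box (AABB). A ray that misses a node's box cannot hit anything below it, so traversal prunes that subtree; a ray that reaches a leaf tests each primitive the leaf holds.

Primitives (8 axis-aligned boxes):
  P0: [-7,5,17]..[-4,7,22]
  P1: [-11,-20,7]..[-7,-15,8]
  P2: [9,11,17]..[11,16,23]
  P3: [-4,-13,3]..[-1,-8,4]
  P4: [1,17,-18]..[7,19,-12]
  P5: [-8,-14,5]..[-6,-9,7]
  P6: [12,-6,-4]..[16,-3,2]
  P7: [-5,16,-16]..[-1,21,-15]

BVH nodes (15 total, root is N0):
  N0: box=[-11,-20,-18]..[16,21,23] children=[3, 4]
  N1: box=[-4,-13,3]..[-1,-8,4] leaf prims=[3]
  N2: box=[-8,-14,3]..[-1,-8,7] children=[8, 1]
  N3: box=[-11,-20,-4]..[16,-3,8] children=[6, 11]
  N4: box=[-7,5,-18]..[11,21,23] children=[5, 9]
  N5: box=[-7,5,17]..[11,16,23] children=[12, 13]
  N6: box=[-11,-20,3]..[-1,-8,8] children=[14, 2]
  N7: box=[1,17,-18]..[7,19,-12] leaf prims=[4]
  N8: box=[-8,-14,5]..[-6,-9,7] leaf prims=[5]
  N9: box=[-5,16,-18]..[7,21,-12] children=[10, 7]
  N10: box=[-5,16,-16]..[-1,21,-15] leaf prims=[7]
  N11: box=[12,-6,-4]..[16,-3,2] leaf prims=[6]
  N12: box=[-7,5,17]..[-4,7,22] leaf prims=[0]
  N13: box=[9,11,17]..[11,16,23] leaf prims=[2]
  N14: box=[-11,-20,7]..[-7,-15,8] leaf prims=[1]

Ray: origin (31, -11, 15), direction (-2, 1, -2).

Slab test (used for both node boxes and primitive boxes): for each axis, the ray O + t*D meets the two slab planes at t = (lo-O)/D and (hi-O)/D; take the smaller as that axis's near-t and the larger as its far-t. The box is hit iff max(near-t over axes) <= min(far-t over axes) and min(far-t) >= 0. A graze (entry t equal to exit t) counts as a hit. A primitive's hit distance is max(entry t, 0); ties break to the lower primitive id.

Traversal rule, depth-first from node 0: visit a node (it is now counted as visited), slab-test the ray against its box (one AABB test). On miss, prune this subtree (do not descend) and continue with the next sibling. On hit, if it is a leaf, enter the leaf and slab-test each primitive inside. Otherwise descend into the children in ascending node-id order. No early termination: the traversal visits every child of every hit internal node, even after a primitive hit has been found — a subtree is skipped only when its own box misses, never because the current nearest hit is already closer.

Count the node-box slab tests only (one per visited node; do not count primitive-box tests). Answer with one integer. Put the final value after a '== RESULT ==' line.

Traverse from the root:
N0 x:[15/2,21] y:[-9,32] z:[-4,33/2] -> hit [15/2,33/2], descend [3, 4]
  N3 x:[15/2,21] y:[-9,8] z:[7/2,19/2] -> hit [15/2,8], descend [6, 11]
    N6 x:[16,21] y:[-9,3] z:[7/2,6] -> miss, prune
    N11 x:[15/2,19/2] y:[5,8] z:[13/2,19/2] -> hit [15/2,8] leaf, test {P6@t=15/2}
  N4 x:[10,19] y:[16,32] z:[-4,33/2] -> hit [16,33/2], descend [5, 9]
    N5 x:[10,19] y:[16,27] z:[-4,-1] -> miss, prune
    N9 x:[12,18] y:[27,32] z:[27/2,33/2] -> miss, prune

7 AABB tests over nodes [0, 3, 6, 11, 4, 5, 9]; 1 leaf entered; closest P6.

== RESULT ==
7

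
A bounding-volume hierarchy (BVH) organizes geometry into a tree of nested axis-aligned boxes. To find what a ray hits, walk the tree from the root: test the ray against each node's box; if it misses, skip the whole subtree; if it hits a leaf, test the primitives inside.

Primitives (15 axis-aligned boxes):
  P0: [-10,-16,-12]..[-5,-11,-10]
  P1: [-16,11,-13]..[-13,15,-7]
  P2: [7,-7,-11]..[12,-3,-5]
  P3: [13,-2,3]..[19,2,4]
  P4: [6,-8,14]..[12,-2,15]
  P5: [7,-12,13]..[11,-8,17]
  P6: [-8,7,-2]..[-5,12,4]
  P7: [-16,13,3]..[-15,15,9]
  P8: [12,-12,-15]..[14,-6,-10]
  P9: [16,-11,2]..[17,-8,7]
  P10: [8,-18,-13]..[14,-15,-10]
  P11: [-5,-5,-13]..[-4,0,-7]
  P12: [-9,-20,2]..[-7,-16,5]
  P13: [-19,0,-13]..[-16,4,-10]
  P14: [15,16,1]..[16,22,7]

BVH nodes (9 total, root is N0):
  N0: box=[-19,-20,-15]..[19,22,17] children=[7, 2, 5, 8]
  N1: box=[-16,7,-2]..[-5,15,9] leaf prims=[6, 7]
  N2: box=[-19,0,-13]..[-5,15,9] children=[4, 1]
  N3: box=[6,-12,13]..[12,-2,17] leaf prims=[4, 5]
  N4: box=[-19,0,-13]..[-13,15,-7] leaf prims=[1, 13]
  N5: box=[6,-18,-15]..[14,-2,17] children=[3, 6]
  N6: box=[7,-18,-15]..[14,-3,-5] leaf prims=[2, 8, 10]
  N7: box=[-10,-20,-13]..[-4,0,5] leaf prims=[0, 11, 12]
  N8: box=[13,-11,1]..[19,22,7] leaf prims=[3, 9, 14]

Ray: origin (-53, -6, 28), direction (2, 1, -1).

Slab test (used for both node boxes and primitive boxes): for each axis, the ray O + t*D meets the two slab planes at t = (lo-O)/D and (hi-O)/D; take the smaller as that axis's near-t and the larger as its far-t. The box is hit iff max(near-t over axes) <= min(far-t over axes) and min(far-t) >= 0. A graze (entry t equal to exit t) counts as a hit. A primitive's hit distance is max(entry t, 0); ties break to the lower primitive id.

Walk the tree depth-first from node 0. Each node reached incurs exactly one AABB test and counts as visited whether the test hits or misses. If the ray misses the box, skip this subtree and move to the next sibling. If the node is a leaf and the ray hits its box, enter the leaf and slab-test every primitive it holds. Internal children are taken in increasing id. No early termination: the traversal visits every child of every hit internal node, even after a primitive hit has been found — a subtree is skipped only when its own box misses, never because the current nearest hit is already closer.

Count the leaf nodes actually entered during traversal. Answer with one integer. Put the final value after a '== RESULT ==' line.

Traverse from the root:
N0 x:[17,36] y:[-14,28] z:[11,43] -> hit [17,28], descend [2, 5, 7, 8]
  N2 x:[17,24] y:[6,21] z:[19,41] -> hit [19,21], descend [1, 4]
    N1 x:[37/2,24] y:[13,21] z:[19,30] -> hit [19,21] leaf, test {P6(miss), P7@t=19}
    N4 x:[17,20] y:[6,21] z:[35,41] -> miss, prune
  N5 x:[59/2,67/2] y:[-12,4] z:[11,43] -> miss, prune
  N7 x:[43/2,49/2] y:[-14,6] z:[23,41] -> miss, prune
  N8 x:[33,36] y:[-5,28] z:[21,27] -> miss, prune

Visited [0, 2, 1, 4, 5, 7, 8]. Tests: 7 box, 1 leaf. Nearest: P7.

== RESULT ==
1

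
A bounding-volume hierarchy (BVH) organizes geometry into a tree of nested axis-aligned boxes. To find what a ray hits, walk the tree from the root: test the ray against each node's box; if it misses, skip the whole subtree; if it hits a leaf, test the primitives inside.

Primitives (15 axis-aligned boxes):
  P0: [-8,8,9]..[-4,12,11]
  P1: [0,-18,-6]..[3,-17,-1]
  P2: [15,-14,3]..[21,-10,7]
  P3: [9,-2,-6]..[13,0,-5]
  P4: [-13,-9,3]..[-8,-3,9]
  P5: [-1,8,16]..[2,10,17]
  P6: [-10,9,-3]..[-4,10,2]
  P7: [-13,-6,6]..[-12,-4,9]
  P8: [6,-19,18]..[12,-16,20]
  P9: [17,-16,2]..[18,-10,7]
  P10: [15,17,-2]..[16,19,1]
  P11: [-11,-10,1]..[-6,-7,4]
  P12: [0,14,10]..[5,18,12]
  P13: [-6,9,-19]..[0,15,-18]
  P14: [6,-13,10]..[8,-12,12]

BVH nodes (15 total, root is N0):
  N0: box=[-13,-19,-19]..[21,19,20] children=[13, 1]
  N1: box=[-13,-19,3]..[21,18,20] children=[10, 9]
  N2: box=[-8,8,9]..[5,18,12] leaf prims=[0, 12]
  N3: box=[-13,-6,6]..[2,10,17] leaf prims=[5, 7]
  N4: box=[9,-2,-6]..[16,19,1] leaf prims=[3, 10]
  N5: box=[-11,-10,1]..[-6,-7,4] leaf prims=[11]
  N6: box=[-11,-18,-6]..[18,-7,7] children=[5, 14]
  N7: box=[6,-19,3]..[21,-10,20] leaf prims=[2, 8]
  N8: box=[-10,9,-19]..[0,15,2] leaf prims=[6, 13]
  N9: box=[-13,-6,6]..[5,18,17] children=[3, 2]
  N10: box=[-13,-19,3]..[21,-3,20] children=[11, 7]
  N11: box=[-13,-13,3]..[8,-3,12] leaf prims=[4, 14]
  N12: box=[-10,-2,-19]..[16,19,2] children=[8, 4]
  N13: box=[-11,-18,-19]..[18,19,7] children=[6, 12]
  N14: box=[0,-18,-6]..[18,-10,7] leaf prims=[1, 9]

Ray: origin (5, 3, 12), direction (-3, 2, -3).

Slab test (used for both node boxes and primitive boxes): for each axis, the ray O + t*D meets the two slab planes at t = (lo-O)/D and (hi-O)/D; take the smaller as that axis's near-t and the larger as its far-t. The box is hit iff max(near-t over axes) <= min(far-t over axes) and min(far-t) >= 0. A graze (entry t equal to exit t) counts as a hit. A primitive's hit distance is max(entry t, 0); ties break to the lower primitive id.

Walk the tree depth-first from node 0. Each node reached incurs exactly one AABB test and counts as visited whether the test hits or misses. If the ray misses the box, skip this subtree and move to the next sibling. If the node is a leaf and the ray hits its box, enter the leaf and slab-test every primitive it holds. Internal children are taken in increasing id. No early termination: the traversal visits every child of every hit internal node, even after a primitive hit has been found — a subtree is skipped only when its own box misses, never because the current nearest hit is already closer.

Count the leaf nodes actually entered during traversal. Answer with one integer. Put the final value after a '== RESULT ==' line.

Traverse from the root:
N0 x:[-16/3,6] y:[-11,8] z:[-8/3,31/3] -> hit [-8/3,6], descend [1, 13]
  N1 x:[-16/3,6] y:[-11,15/2] z:[-8/3,3] -> hit [-8/3,3], descend [9, 10]
    N9 x:[0,6] y:[-9/2,15/2] z:[-5/3,2] -> hit [0,2], descend [2, 3]
      N2 x:[0,13/3] y:[5/2,15/2] z:[0,1] -> miss, prune
      N3 x:[1,6] y:[-9/2,7/2] z:[-5/3,2] -> hit [1,2] leaf, test {P5(miss), P7(miss)}
    N10 x:[-16/3,6] y:[-11,-3] z:[-8/3,3] -> miss, prune
  N13 x:[-13/3,16/3] y:[-21/2,8] z:[5/3,31/3] -> hit [5/3,16/3], descend [6, 12]
    N6 x:[-13/3,16/3] y:[-21/2,-5] z:[5/3,6] -> miss, prune
    N12 x:[-11/3,5] y:[-5/2,8] z:[10/3,31/3] -> hit [10/3,5], descend [4, 8]
      N4 x:[-11/3,-4/3] y:[-5/2,8] z:[11/3,6] -> miss, prune
      N8 x:[5/3,5] y:[3,6] z:[10/3,31/3] -> hit [10/3,5] leaf, test {P6@t=10/3, P13(miss)}

Visited [0, 1, 9, 2, 3, 10, 13, 6, 12, 4, 8]. Tests: 11 box, 2 leaf. Nearest: P6.

== RESULT ==
2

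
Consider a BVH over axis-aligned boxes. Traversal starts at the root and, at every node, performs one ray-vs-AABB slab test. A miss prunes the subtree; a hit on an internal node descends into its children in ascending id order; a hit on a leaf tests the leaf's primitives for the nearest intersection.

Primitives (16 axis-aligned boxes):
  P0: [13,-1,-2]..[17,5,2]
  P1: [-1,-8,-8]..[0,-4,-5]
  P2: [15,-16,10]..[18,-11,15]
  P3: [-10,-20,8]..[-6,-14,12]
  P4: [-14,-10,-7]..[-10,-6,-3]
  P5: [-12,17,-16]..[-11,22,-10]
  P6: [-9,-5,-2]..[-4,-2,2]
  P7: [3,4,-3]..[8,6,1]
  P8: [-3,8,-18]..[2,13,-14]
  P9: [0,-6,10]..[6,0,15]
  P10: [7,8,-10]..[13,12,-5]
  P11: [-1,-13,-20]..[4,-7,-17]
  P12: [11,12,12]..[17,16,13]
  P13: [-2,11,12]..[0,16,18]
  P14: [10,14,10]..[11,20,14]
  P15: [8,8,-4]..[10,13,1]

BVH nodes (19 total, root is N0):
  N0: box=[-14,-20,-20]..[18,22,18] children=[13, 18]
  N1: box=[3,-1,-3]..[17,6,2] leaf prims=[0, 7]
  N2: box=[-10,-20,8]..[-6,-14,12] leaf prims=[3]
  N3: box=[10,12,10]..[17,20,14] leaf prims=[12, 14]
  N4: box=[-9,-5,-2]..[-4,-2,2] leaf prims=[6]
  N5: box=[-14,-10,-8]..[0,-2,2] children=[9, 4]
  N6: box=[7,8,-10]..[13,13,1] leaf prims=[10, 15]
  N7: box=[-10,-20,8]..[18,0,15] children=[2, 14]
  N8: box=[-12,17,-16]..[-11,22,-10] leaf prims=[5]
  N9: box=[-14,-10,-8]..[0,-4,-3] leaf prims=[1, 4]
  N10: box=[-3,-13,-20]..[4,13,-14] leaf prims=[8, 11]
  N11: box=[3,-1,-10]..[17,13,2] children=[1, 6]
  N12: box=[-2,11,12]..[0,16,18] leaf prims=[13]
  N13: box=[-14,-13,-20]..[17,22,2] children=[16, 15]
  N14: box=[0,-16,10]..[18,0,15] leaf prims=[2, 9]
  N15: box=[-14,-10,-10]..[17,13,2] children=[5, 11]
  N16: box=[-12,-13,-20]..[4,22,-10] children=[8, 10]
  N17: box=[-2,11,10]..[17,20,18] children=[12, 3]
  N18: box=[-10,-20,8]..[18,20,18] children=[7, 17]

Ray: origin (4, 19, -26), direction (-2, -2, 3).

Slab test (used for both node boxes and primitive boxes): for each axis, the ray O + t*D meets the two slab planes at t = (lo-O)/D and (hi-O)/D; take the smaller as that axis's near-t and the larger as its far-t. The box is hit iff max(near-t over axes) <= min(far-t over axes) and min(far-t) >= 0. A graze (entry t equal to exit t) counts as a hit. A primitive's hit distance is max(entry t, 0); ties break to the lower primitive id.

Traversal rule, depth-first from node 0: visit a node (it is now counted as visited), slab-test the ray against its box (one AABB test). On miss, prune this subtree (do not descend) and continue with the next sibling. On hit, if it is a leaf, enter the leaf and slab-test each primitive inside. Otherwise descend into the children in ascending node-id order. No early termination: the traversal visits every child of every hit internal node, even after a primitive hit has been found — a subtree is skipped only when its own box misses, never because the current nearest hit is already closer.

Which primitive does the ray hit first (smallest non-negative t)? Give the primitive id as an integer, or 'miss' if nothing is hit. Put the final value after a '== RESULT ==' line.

Traverse from the root:
N0 x:[-7,9] y:[-3/2,39/2] z:[2,44/3] -> hit [2,9], descend [13, 18]
  N13 x:[-13/2,9] y:[-3/2,16] z:[2,28/3] -> hit [2,9], descend [15, 16]
    N15 x:[-13/2,9] y:[3,29/2] z:[16/3,28/3] -> hit [16/3,9], descend [5, 11]
      N5 x:[2,9] y:[21/2,29/2] z:[6,28/3] -> miss, prune
      N11 x:[-13/2,1/2] y:[3,10] z:[16/3,28/3] -> miss, prune
    N16 x:[0,8] y:[-3/2,16] z:[2,16/3] -> hit [2,16/3], descend [8, 10]
      N8 x:[15/2,8] y:[-3/2,1] z:[10/3,16/3] -> miss, prune
      N10 x:[0,7/2] y:[3,16] z:[2,4] -> hit [3,7/2] leaf, test {P8@t=3, P11(miss)}
  N18 x:[-7,7] y:[-1/2,39/2] z:[34/3,44/3] -> miss, prune

Visited [0, 13, 15, 5, 11, 16, 8, 10, 18]. Tests: 9 box, 1 leaf. Nearest: P8.

== RESULT ==
8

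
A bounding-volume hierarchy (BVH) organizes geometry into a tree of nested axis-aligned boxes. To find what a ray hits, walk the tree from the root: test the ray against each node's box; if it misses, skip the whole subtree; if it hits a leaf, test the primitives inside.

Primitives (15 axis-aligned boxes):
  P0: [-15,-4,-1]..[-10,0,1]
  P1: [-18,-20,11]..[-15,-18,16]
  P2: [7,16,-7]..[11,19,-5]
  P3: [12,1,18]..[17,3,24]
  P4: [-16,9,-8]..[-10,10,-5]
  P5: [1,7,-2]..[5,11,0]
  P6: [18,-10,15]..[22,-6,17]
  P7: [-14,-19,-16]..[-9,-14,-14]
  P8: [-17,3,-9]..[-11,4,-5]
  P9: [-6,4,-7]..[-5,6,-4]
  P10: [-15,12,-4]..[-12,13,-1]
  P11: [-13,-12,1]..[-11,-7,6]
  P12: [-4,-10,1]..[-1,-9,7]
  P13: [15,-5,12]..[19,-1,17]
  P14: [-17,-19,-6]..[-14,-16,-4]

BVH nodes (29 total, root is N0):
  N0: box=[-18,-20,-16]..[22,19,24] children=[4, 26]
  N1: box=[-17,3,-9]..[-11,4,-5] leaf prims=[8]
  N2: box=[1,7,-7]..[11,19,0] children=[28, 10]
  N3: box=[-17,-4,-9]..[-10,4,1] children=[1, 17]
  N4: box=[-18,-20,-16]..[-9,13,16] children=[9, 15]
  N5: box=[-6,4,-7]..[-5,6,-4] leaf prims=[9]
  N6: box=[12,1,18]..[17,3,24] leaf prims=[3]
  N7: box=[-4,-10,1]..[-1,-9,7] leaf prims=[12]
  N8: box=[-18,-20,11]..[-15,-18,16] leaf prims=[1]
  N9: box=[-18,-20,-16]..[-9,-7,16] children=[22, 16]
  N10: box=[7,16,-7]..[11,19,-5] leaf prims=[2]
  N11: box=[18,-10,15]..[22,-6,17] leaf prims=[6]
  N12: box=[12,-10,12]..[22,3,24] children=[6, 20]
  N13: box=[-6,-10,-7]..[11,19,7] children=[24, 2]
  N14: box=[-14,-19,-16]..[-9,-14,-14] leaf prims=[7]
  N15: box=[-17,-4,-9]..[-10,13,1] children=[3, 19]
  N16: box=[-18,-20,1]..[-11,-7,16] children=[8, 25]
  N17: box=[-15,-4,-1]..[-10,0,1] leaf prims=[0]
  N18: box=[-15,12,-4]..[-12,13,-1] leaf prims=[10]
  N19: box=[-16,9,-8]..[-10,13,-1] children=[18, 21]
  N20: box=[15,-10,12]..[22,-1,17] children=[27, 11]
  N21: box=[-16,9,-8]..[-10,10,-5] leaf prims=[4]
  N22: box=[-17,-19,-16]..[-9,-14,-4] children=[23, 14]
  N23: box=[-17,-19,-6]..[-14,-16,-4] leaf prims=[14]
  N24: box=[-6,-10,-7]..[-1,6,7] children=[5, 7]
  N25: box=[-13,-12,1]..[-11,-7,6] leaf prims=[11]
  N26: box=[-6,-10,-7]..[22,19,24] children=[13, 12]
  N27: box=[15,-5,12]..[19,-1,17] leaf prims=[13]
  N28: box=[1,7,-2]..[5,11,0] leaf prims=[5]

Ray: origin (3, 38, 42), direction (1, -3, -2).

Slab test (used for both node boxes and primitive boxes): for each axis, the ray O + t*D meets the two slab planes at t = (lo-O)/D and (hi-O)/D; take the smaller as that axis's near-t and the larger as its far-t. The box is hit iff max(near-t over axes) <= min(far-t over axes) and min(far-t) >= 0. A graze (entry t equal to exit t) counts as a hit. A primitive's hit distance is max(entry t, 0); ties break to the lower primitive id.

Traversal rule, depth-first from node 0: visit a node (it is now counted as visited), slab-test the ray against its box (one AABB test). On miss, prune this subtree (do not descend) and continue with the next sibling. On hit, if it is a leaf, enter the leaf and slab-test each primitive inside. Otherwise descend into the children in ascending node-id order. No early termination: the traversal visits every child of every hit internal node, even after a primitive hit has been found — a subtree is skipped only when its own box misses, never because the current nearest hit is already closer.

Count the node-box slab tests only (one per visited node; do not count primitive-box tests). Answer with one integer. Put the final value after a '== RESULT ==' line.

Traverse from the root:
N0 x:[-21,19] y:[19/3,58/3] z:[9,29] -> hit [9,19], descend [4, 26]
  N4 x:[-21,-12] y:[25/3,58/3] z:[13,29] -> miss, prune
  N26 x:[-9,19] y:[19/3,16] z:[9,49/2] -> hit [9,16], descend [12, 13]
    N12 x:[9,19] y:[35/3,16] z:[9,15] -> hit [35/3,15], descend [6, 20]
      N6 x:[9,14] y:[35/3,37/3] z:[9,12] -> hit [35/3,12] leaf, test {P3@t=35/3}
      N20 x:[12,19] y:[13,16] z:[25/2,15] -> hit [13,15], descend [11, 27]
        N11 x:[15,19] y:[44/3,16] z:[25/2,27/2] -> miss, prune
        N27 x:[12,16] y:[13,43/3] z:[25/2,15] -> hit [13,43/3] leaf, test {P13@t=13}
    N13 x:[-9,8] y:[19/3,16] z:[35/2,49/2] -> miss, prune

Visited [0, 4, 26, 12, 6, 20, 11, 27, 13]. Tests: 9 box, 2 leaf. Nearest: P3.

== RESULT ==
9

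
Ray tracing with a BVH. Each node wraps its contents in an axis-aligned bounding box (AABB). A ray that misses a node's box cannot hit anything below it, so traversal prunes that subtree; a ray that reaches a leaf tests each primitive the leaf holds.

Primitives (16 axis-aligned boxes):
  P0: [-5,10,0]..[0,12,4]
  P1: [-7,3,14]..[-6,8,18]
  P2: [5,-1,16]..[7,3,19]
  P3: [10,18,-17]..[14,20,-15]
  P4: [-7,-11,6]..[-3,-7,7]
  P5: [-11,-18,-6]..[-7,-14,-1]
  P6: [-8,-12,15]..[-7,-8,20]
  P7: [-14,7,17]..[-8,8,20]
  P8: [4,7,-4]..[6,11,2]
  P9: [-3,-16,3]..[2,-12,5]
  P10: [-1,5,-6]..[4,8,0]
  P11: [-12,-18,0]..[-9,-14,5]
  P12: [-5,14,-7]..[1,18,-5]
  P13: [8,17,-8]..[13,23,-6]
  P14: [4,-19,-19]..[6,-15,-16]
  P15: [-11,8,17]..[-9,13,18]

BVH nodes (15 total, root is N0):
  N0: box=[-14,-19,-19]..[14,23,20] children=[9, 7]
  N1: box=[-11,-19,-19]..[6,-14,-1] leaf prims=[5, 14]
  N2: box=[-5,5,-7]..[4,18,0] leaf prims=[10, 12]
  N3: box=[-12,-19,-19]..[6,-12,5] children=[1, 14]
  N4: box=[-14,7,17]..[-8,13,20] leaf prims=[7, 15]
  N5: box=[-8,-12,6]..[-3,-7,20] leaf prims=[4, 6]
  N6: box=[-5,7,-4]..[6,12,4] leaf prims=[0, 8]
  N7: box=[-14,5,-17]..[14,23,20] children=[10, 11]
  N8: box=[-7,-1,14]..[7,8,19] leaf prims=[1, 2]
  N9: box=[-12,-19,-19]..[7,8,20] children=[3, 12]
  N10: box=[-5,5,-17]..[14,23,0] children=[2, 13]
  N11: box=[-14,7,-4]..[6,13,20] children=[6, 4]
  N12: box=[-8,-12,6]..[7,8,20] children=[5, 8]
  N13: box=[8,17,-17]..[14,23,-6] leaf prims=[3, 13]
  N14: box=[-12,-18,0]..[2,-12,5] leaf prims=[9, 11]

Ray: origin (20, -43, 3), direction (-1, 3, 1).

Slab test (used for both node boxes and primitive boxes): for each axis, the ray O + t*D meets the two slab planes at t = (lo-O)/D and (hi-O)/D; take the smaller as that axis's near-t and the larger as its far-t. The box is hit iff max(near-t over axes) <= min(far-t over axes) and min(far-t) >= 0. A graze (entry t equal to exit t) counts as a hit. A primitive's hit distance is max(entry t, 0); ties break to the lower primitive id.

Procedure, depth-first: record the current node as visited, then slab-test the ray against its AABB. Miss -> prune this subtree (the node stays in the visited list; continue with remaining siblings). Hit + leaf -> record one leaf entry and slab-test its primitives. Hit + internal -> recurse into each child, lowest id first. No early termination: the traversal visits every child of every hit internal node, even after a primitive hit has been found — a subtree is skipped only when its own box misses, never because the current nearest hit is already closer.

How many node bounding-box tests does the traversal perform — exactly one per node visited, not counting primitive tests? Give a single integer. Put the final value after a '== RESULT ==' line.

Trace the traversal:
N0 x:[6,34] y:[8,22] z:[-22,17] -> hit [8,17], descend [7, 9]
  N7 x:[6,34] y:[16,22] z:[-20,17] -> hit [16,17], descend [10, 11]
    N10 x:[6,25] y:[16,22] z:[-20,-3] -> miss, prune
    N11 x:[14,34] y:[50/3,56/3] z:[-7,17] -> hit [50/3,17], descend [4, 6]
      N4 x:[28,34] y:[50/3,56/3] z:[14,17] -> miss, prune
      N6 x:[14,25] y:[50/3,55/3] z:[-7,1] -> miss, prune
  N9 x:[13,32] y:[8,17] z:[-22,17] -> hit [13,17], descend [3, 12]
    N3 x:[14,32] y:[8,31/3] z:[-22,2] -> miss, prune
    N12 x:[13,28] y:[31/3,17] z:[3,17] -> hit [13,17], descend [5, 8]
      N5 x:[23,28] y:[31/3,12] z:[3,17] -> miss, prune
      N8 x:[13,27] y:[14,17] z:[11,16] -> hit [14,16] leaf, test {P1(miss), P2@t=14}

Visited [0, 7, 10, 11, 4, 6, 9, 3, 12, 5, 8]. Tests: 11 box, 1 leaf. Nearest: P2.

== RESULT ==
11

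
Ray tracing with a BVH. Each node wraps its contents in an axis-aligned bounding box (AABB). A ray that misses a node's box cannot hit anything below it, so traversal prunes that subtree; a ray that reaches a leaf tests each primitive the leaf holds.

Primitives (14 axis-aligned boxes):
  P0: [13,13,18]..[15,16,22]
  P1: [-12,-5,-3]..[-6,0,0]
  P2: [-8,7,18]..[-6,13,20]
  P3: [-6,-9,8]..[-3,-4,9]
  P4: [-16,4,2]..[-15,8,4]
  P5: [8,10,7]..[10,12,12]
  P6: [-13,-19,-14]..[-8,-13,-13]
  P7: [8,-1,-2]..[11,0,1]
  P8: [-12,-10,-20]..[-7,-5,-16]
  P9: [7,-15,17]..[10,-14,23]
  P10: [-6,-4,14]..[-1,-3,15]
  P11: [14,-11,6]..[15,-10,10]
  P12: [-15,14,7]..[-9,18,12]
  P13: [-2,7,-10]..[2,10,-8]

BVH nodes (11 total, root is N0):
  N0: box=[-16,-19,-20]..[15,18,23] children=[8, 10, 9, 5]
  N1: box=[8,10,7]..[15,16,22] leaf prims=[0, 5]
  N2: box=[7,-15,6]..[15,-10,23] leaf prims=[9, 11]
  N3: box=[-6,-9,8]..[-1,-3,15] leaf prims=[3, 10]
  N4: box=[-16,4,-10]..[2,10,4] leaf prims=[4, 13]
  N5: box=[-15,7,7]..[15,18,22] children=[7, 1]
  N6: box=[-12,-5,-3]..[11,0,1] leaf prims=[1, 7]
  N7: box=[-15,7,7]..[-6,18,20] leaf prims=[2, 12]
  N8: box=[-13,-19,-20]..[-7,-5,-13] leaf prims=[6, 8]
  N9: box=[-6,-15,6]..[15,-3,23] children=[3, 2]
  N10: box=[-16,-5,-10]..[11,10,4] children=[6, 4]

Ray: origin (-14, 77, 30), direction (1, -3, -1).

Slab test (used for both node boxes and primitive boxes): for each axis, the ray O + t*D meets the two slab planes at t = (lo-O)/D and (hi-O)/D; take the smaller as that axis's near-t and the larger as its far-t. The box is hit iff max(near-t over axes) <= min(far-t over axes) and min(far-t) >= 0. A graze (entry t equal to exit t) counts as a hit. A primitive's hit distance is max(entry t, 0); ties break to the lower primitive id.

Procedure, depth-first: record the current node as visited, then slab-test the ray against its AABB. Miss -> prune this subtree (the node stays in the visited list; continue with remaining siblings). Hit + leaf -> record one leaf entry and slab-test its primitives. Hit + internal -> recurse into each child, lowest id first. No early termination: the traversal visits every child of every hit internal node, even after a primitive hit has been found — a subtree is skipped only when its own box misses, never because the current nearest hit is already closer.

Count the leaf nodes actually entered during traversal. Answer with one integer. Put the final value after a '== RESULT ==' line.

Walk:
N0 x:[-2,29] y:[59/3,32] z:[7,50] -> hit [59/3,29], descend [5, 8, 9, 10]
  N5 x:[-1,29] y:[59/3,70/3] z:[8,23] -> hit [59/3,23], descend [1, 7]
    N1 x:[22,29] y:[61/3,67/3] z:[8,23] -> hit [22,67/3] leaf, test {P0(miss), P5@t=22}
    N7 x:[-1,8] y:[59/3,70/3] z:[10,23] -> miss, prune
  N8 x:[1,7] y:[82/3,32] z:[43,50] -> miss, prune
  N9 x:[8,29] y:[80/3,92/3] z:[7,24] -> miss, prune
  N10 x:[-2,25] y:[67/3,82/3] z:[26,40] -> miss, prune

Summary -> nodes [0, 5, 1, 7, 8, 9, 10]; box-tests=7; leaf-entries=1; first=P5

== RESULT ==
1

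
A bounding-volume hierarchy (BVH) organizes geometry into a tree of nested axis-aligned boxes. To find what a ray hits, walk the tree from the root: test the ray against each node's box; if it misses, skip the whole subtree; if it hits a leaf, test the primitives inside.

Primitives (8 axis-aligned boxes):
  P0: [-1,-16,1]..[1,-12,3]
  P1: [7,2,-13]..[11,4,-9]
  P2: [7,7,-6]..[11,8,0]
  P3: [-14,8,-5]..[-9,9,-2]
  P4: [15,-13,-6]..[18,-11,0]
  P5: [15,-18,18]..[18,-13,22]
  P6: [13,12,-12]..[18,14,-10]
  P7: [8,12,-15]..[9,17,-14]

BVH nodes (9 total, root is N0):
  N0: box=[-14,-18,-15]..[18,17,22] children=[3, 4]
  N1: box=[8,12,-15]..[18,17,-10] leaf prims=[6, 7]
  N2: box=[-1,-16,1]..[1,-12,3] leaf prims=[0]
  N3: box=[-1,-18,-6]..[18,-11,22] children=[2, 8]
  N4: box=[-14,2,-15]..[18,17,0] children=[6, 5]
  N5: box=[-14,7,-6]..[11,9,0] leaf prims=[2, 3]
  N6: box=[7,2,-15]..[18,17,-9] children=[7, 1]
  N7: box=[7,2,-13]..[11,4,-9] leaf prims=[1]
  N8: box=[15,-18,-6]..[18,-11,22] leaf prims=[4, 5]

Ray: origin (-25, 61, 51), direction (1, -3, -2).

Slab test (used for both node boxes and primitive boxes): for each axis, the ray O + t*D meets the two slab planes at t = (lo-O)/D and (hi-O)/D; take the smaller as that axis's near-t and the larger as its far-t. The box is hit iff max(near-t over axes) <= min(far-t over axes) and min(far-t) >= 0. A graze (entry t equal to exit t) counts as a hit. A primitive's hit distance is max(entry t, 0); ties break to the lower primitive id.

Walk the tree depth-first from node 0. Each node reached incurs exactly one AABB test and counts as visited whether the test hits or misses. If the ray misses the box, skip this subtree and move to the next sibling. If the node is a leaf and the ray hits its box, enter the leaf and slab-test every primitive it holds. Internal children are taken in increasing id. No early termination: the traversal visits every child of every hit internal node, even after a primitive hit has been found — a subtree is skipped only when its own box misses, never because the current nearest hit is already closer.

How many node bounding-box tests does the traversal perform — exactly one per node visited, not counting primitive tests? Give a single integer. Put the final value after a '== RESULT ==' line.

Traverse from the root:
N0 x:[11,43] y:[44/3,79/3] z:[29/2,33] -> hit [44/3,79/3], descend [3, 4]
  N3 x:[24,43] y:[24,79/3] z:[29/2,57/2] -> hit [24,79/3], descend [2, 8]
    N2 x:[24,26] y:[73/3,77/3] z:[24,25] -> hit [73/3,25] leaf, test {P0@t=73/3}
    N8 x:[40,43] y:[24,79/3] z:[29/2,57/2] -> miss, prune
  N4 x:[11,43] y:[44/3,59/3] z:[51/2,33] -> miss, prune

Visited [0, 3, 2, 8, 4]. Tests: 5 box, 1 leaf. Nearest: P0.

== RESULT ==
5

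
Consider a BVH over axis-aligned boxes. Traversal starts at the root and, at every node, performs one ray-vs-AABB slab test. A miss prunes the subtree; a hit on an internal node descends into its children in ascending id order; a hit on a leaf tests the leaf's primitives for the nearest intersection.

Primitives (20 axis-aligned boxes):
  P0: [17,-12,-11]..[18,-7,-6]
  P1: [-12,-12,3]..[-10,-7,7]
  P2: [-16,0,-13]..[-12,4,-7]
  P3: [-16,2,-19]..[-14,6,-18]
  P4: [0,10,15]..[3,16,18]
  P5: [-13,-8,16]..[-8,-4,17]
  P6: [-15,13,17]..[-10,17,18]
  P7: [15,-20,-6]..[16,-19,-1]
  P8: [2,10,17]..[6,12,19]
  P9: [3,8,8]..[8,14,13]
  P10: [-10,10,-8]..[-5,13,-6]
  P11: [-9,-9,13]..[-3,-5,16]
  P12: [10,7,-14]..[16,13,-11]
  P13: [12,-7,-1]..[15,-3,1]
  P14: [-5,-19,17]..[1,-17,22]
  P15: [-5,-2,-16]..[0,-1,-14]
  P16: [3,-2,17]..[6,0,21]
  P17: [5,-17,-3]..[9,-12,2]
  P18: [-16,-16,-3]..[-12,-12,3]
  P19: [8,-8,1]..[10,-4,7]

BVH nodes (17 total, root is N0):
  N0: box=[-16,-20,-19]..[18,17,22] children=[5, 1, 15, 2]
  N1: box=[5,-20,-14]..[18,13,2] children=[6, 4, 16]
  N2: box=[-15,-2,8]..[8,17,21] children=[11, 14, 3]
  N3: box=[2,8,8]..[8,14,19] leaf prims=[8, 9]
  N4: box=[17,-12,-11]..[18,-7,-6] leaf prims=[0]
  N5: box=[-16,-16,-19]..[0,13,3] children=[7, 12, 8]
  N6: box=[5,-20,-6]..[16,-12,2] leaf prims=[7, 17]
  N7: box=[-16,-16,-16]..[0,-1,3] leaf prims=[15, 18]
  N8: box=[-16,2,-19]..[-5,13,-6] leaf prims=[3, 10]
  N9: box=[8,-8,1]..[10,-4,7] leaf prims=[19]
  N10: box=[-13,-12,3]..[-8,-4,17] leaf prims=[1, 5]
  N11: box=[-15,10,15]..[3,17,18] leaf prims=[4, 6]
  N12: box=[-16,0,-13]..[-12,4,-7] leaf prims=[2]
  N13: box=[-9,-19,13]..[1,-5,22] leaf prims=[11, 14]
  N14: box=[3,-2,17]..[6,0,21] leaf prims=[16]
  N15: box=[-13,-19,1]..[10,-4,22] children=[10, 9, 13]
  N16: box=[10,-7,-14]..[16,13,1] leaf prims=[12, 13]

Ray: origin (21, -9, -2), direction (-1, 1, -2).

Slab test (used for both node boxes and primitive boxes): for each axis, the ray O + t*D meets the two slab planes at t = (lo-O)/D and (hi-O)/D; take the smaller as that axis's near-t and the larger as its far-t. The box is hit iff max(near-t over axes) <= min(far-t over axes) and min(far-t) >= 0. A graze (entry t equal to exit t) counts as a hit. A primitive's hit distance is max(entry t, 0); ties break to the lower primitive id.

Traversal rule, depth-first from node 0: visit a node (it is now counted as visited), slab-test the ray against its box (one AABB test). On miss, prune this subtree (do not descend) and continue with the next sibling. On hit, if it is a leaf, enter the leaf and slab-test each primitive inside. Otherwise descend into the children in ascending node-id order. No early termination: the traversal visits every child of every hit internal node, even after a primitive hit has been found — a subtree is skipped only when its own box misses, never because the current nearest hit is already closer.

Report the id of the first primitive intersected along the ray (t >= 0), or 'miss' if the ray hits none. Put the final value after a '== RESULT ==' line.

Walk:
N0 x:[3,37] y:[-11,26] z:[-12,17/2] -> hit [3,17/2], descend [1, 2, 5, 15]
  N1 x:[3,16] y:[-11,22] z:[-2,6] -> hit [3,6], descend [4, 6, 16]
    N4 x:[3,4] y:[-3,2] z:[2,9/2] -> miss, prune
    N6 x:[5,16] y:[-11,-3] z:[-2,2] -> miss, prune
    N16 x:[5,11] y:[2,22] z:[-3/2,6] -> hit [5,6] leaf, test {P12(miss), P13(miss)}
  N2 x:[13,36] y:[7,26] z:[-23/2,-5] -> miss, prune
  N5 x:[21,37] y:[-7,22] z:[-5/2,17/2] -> miss, prune
  N15 x:[11,34] y:[-10,5] z:[-12,-3/2] -> miss, prune

8 AABB tests over nodes [0, 1, 4, 6, 16, 2, 5, 15]; 1 leaf entered; closest miss.

== RESULT ==
miss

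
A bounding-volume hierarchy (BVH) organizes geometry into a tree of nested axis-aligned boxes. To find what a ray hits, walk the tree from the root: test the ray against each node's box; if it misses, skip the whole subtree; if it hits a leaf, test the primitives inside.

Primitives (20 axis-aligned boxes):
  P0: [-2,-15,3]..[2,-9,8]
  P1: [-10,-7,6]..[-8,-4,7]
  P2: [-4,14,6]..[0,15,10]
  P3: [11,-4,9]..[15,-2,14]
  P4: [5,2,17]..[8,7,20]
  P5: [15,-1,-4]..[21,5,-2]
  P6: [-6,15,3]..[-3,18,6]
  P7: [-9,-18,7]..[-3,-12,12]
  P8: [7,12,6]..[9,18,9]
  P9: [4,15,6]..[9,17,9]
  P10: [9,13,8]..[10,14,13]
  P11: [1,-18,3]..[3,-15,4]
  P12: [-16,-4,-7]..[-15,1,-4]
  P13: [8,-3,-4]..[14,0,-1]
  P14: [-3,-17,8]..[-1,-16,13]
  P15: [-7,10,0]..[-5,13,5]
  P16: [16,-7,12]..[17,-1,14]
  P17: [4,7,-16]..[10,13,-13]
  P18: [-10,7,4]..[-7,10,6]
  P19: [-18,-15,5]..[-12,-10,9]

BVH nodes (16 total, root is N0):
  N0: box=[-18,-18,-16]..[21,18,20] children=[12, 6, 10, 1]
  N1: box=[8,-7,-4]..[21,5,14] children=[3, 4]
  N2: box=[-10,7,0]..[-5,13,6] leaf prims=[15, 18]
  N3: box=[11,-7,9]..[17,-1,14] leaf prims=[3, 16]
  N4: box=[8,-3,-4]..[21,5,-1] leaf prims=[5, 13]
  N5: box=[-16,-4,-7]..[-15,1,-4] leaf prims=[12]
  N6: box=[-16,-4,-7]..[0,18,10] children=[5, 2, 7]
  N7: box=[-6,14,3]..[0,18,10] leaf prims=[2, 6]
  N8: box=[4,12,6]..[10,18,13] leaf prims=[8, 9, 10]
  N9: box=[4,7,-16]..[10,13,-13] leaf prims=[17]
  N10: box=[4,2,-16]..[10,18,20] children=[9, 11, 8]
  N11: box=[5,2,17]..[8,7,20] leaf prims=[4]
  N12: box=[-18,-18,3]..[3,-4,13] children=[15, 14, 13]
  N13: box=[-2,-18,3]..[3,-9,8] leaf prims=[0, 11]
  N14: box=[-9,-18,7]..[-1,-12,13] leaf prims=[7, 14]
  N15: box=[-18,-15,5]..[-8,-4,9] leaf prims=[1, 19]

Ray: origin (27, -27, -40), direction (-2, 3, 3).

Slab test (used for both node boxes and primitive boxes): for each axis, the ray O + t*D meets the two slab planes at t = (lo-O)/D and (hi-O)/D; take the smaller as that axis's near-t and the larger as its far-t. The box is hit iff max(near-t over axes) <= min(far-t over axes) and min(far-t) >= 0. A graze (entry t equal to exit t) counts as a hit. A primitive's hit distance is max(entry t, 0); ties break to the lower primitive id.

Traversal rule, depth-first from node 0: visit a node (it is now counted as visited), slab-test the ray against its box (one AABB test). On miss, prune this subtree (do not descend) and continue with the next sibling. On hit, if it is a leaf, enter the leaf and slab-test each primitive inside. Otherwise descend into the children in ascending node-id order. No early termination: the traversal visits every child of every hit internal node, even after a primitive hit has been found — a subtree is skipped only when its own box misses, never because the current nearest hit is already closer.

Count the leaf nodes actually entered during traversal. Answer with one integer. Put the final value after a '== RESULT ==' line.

Traverse from the root:
N0 x:[3,45/2] y:[3,15] z:[8,20] -> hit [8,15], descend [1, 6, 10, 12]
  N1 x:[3,19/2] y:[20/3,32/3] z:[12,18] -> miss, prune
  N6 x:[27/2,43/2] y:[23/3,15] z:[11,50/3] -> hit [27/2,15], descend [2, 5, 7]
    N2 x:[16,37/2] y:[34/3,40/3] z:[40/3,46/3] -> miss, prune
    N5 x:[21,43/2] y:[23/3,28/3] z:[11,12] -> miss, prune
    N7 x:[27/2,33/2] y:[41/3,15] z:[43/3,50/3] -> hit [43/3,15] leaf, test {P2(miss), P6@t=15}
  N10 x:[17/2,23/2] y:[29/3,15] z:[8,20] -> hit [29/3,23/2], descend [8, 9, 11]
    N8 x:[17/2,23/2] y:[13,15] z:[46/3,53/3] -> miss, prune
    N9 x:[17/2,23/2] y:[34/3,40/3] z:[8,9] -> miss, prune
    N11 x:[19/2,11] y:[29/3,34/3] z:[19,20] -> miss, prune
  N12 x:[12,45/2] y:[3,23/3] z:[43/3,53/3] -> miss, prune

11 AABB tests over nodes [0, 1, 6, 2, 5, 7, 10, 8, 9, 11, 12]; 1 leaf entered; closest P6.

== RESULT ==
1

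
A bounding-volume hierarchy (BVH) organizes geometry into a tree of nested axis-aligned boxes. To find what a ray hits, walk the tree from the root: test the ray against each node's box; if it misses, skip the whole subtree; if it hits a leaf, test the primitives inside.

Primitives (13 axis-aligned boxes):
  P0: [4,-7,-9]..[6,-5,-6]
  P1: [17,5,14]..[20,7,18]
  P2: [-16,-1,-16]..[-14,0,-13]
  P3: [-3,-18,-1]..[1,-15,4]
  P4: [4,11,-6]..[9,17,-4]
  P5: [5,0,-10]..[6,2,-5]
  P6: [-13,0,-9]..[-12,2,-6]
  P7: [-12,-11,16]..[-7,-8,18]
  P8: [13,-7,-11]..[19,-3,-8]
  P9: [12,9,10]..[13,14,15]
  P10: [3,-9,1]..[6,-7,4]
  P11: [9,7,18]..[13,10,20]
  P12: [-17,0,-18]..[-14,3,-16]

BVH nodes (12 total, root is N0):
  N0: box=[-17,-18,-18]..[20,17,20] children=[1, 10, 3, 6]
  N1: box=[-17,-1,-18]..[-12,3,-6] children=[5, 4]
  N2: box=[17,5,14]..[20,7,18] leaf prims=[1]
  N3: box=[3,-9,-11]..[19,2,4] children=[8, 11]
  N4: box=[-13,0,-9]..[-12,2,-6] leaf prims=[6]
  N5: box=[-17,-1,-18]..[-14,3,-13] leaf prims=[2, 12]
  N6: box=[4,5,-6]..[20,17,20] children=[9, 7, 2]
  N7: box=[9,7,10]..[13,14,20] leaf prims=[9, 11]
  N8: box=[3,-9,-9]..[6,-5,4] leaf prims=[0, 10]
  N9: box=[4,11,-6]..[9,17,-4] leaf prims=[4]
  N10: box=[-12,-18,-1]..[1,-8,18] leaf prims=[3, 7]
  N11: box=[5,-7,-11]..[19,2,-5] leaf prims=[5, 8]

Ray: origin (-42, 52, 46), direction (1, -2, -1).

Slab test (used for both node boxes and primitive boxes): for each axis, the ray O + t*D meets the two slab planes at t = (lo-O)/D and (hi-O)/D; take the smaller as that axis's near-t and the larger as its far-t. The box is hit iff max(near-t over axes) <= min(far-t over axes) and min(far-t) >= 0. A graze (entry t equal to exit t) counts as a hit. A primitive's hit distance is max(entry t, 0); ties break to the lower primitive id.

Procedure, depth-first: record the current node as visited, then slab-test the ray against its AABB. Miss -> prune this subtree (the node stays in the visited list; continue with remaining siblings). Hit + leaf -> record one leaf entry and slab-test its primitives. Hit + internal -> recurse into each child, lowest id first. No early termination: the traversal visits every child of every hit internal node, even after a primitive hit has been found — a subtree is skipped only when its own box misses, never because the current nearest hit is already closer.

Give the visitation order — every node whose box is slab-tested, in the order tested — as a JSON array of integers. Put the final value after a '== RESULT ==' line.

Walk:
N0 x:[25,62] y:[35/2,35] z:[26,64] -> hit [26,35], descend [1, 3, 6, 10]
  N1 x:[25,30] y:[49/2,53/2] z:[52,64] -> miss, prune
  N3 x:[45,61] y:[25,61/2] z:[42,57] -> miss, prune
  N6 x:[46,62] y:[35/2,47/2] z:[26,52] -> miss, prune
  N10 x:[30,43] y:[30,35] z:[28,47] -> hit [30,35] leaf, test {P3(miss), P7@t=30}

5 AABB tests over nodes [0, 1, 3, 6, 10]; 1 leaf entered; closest P7.

== RESULT ==
[0, 1, 3, 6, 10]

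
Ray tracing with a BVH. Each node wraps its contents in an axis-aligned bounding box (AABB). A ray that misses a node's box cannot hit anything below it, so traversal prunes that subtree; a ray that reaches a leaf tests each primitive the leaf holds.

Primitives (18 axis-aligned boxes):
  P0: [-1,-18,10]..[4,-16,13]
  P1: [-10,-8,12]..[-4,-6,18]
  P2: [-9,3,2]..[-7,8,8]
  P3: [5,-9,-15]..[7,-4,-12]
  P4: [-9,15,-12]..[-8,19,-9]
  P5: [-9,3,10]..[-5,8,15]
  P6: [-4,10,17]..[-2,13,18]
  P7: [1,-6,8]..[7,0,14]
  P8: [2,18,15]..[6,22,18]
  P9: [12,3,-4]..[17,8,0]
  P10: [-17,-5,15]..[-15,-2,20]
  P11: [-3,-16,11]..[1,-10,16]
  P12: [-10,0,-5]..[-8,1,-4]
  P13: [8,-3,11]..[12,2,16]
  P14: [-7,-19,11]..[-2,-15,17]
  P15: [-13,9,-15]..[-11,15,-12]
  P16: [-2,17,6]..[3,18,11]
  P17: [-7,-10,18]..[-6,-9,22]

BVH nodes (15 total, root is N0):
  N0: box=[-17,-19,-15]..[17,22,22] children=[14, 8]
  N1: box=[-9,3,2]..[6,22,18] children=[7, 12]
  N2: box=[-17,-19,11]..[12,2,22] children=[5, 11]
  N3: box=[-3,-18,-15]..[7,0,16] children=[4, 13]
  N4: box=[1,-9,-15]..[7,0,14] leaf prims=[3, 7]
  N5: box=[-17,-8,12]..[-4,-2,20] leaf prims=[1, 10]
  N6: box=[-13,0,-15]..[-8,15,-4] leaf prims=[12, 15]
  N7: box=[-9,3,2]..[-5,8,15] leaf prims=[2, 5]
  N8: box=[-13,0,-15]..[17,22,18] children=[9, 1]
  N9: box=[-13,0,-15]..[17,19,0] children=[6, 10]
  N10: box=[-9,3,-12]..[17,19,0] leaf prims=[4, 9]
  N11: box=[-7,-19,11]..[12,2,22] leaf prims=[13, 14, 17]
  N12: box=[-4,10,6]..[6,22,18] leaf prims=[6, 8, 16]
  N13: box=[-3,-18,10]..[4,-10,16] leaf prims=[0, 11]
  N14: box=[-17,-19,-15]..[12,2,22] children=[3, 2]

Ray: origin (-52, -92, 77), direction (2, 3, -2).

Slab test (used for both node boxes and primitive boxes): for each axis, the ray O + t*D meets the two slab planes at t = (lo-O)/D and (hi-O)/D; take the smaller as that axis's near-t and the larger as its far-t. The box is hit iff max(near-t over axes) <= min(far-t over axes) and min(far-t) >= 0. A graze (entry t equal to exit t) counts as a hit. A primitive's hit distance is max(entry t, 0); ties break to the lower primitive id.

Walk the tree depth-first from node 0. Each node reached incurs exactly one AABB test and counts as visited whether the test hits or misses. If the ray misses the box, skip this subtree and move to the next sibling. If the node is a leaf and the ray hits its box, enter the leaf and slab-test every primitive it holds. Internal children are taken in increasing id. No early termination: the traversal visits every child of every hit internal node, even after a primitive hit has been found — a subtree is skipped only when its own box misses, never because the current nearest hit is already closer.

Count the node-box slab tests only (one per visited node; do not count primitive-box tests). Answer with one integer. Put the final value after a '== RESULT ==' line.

Traverse from the root:
N0 x:[35/2,69/2] y:[73/3,38] z:[55/2,46] -> hit [55/2,69/2], descend [8, 14]
  N8 x:[39/2,69/2] y:[92/3,38] z:[59/2,46] -> hit [92/3,69/2], descend [1, 9]
    N1 x:[43/2,29] y:[95/3,38] z:[59/2,75/2] -> miss, prune
    N9 x:[39/2,69/2] y:[92/3,37] z:[77/2,46] -> miss, prune
  N14 x:[35/2,32] y:[73/3,94/3] z:[55/2,46] -> hit [55/2,94/3], descend [2, 3]
    N2 x:[35/2,32] y:[73/3,94/3] z:[55/2,33] -> hit [55/2,94/3], descend [5, 11]
      N5 x:[35/2,24] y:[28,30] z:[57/2,65/2] -> miss, prune
      N11 x:[45/2,32] y:[73/3,94/3] z:[55/2,33] -> hit [55/2,94/3] leaf, test {P13@t=61/2, P14(miss), P17(miss)}
    N3 x:[49/2,59/2] y:[74/3,92/3] z:[61/2,46] -> miss, prune

order=[0, 8, 1, 9, 14, 2, 5, 11, 3]  |boxes|=9  |leaves|=1  hit=P13

== RESULT ==
9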